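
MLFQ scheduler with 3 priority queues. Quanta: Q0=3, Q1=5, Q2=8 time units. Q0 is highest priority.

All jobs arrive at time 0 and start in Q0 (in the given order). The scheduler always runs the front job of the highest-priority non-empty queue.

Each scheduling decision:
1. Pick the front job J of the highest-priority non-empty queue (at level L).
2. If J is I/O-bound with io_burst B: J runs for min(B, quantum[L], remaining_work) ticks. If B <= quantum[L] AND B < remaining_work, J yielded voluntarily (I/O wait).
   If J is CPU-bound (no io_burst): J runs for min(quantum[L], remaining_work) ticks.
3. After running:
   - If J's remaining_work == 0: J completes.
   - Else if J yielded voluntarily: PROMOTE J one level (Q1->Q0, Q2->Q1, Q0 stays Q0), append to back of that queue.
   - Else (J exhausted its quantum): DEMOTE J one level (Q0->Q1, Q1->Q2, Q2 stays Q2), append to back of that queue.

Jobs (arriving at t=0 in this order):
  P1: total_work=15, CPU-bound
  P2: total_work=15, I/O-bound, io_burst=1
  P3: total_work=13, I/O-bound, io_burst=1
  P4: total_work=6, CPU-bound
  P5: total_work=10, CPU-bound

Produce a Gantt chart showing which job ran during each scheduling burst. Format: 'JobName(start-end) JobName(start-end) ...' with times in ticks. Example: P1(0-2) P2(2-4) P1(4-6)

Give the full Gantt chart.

Answer: P1(0-3) P2(3-4) P3(4-5) P4(5-8) P5(8-11) P2(11-12) P3(12-13) P2(13-14) P3(14-15) P2(15-16) P3(16-17) P2(17-18) P3(18-19) P2(19-20) P3(20-21) P2(21-22) P3(22-23) P2(23-24) P3(24-25) P2(25-26) P3(26-27) P2(27-28) P3(28-29) P2(29-30) P3(30-31) P2(31-32) P3(32-33) P2(33-34) P3(34-35) P2(35-36) P2(36-37) P1(37-42) P4(42-45) P5(45-50) P1(50-57) P5(57-59)

Derivation:
t=0-3: P1@Q0 runs 3, rem=12, quantum used, demote→Q1. Q0=[P2,P3,P4,P5] Q1=[P1] Q2=[]
t=3-4: P2@Q0 runs 1, rem=14, I/O yield, promote→Q0. Q0=[P3,P4,P5,P2] Q1=[P1] Q2=[]
t=4-5: P3@Q0 runs 1, rem=12, I/O yield, promote→Q0. Q0=[P4,P5,P2,P3] Q1=[P1] Q2=[]
t=5-8: P4@Q0 runs 3, rem=3, quantum used, demote→Q1. Q0=[P5,P2,P3] Q1=[P1,P4] Q2=[]
t=8-11: P5@Q0 runs 3, rem=7, quantum used, demote→Q1. Q0=[P2,P3] Q1=[P1,P4,P5] Q2=[]
t=11-12: P2@Q0 runs 1, rem=13, I/O yield, promote→Q0. Q0=[P3,P2] Q1=[P1,P4,P5] Q2=[]
t=12-13: P3@Q0 runs 1, rem=11, I/O yield, promote→Q0. Q0=[P2,P3] Q1=[P1,P4,P5] Q2=[]
t=13-14: P2@Q0 runs 1, rem=12, I/O yield, promote→Q0. Q0=[P3,P2] Q1=[P1,P4,P5] Q2=[]
t=14-15: P3@Q0 runs 1, rem=10, I/O yield, promote→Q0. Q0=[P2,P3] Q1=[P1,P4,P5] Q2=[]
t=15-16: P2@Q0 runs 1, rem=11, I/O yield, promote→Q0. Q0=[P3,P2] Q1=[P1,P4,P5] Q2=[]
t=16-17: P3@Q0 runs 1, rem=9, I/O yield, promote→Q0. Q0=[P2,P3] Q1=[P1,P4,P5] Q2=[]
t=17-18: P2@Q0 runs 1, rem=10, I/O yield, promote→Q0. Q0=[P3,P2] Q1=[P1,P4,P5] Q2=[]
t=18-19: P3@Q0 runs 1, rem=8, I/O yield, promote→Q0. Q0=[P2,P3] Q1=[P1,P4,P5] Q2=[]
t=19-20: P2@Q0 runs 1, rem=9, I/O yield, promote→Q0. Q0=[P3,P2] Q1=[P1,P4,P5] Q2=[]
t=20-21: P3@Q0 runs 1, rem=7, I/O yield, promote→Q0. Q0=[P2,P3] Q1=[P1,P4,P5] Q2=[]
t=21-22: P2@Q0 runs 1, rem=8, I/O yield, promote→Q0. Q0=[P3,P2] Q1=[P1,P4,P5] Q2=[]
t=22-23: P3@Q0 runs 1, rem=6, I/O yield, promote→Q0. Q0=[P2,P3] Q1=[P1,P4,P5] Q2=[]
t=23-24: P2@Q0 runs 1, rem=7, I/O yield, promote→Q0. Q0=[P3,P2] Q1=[P1,P4,P5] Q2=[]
t=24-25: P3@Q0 runs 1, rem=5, I/O yield, promote→Q0. Q0=[P2,P3] Q1=[P1,P4,P5] Q2=[]
t=25-26: P2@Q0 runs 1, rem=6, I/O yield, promote→Q0. Q0=[P3,P2] Q1=[P1,P4,P5] Q2=[]
t=26-27: P3@Q0 runs 1, rem=4, I/O yield, promote→Q0. Q0=[P2,P3] Q1=[P1,P4,P5] Q2=[]
t=27-28: P2@Q0 runs 1, rem=5, I/O yield, promote→Q0. Q0=[P3,P2] Q1=[P1,P4,P5] Q2=[]
t=28-29: P3@Q0 runs 1, rem=3, I/O yield, promote→Q0. Q0=[P2,P3] Q1=[P1,P4,P5] Q2=[]
t=29-30: P2@Q0 runs 1, rem=4, I/O yield, promote→Q0. Q0=[P3,P2] Q1=[P1,P4,P5] Q2=[]
t=30-31: P3@Q0 runs 1, rem=2, I/O yield, promote→Q0. Q0=[P2,P3] Q1=[P1,P4,P5] Q2=[]
t=31-32: P2@Q0 runs 1, rem=3, I/O yield, promote→Q0. Q0=[P3,P2] Q1=[P1,P4,P5] Q2=[]
t=32-33: P3@Q0 runs 1, rem=1, I/O yield, promote→Q0. Q0=[P2,P3] Q1=[P1,P4,P5] Q2=[]
t=33-34: P2@Q0 runs 1, rem=2, I/O yield, promote→Q0. Q0=[P3,P2] Q1=[P1,P4,P5] Q2=[]
t=34-35: P3@Q0 runs 1, rem=0, completes. Q0=[P2] Q1=[P1,P4,P5] Q2=[]
t=35-36: P2@Q0 runs 1, rem=1, I/O yield, promote→Q0. Q0=[P2] Q1=[P1,P4,P5] Q2=[]
t=36-37: P2@Q0 runs 1, rem=0, completes. Q0=[] Q1=[P1,P4,P5] Q2=[]
t=37-42: P1@Q1 runs 5, rem=7, quantum used, demote→Q2. Q0=[] Q1=[P4,P5] Q2=[P1]
t=42-45: P4@Q1 runs 3, rem=0, completes. Q0=[] Q1=[P5] Q2=[P1]
t=45-50: P5@Q1 runs 5, rem=2, quantum used, demote→Q2. Q0=[] Q1=[] Q2=[P1,P5]
t=50-57: P1@Q2 runs 7, rem=0, completes. Q0=[] Q1=[] Q2=[P5]
t=57-59: P5@Q2 runs 2, rem=0, completes. Q0=[] Q1=[] Q2=[]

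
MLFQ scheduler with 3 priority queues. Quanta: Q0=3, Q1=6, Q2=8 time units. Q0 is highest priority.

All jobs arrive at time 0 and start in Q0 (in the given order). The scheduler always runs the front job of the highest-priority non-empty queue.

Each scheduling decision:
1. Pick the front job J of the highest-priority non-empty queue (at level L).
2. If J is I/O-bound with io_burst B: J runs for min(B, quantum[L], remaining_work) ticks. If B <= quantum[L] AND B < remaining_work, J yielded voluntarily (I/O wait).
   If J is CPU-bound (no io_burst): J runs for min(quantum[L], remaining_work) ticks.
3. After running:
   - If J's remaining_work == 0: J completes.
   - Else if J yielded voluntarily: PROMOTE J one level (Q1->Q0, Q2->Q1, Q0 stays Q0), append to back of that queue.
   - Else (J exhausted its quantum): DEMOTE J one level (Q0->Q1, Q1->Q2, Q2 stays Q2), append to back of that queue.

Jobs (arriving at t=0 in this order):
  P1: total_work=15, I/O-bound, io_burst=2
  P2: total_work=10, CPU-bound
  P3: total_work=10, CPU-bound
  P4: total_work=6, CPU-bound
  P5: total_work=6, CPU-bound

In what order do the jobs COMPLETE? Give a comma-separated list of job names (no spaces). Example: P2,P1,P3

t=0-2: P1@Q0 runs 2, rem=13, I/O yield, promote→Q0. Q0=[P2,P3,P4,P5,P1] Q1=[] Q2=[]
t=2-5: P2@Q0 runs 3, rem=7, quantum used, demote→Q1. Q0=[P3,P4,P5,P1] Q1=[P2] Q2=[]
t=5-8: P3@Q0 runs 3, rem=7, quantum used, demote→Q1. Q0=[P4,P5,P1] Q1=[P2,P3] Q2=[]
t=8-11: P4@Q0 runs 3, rem=3, quantum used, demote→Q1. Q0=[P5,P1] Q1=[P2,P3,P4] Q2=[]
t=11-14: P5@Q0 runs 3, rem=3, quantum used, demote→Q1. Q0=[P1] Q1=[P2,P3,P4,P5] Q2=[]
t=14-16: P1@Q0 runs 2, rem=11, I/O yield, promote→Q0. Q0=[P1] Q1=[P2,P3,P4,P5] Q2=[]
t=16-18: P1@Q0 runs 2, rem=9, I/O yield, promote→Q0. Q0=[P1] Q1=[P2,P3,P4,P5] Q2=[]
t=18-20: P1@Q0 runs 2, rem=7, I/O yield, promote→Q0. Q0=[P1] Q1=[P2,P3,P4,P5] Q2=[]
t=20-22: P1@Q0 runs 2, rem=5, I/O yield, promote→Q0. Q0=[P1] Q1=[P2,P3,P4,P5] Q2=[]
t=22-24: P1@Q0 runs 2, rem=3, I/O yield, promote→Q0. Q0=[P1] Q1=[P2,P3,P4,P5] Q2=[]
t=24-26: P1@Q0 runs 2, rem=1, I/O yield, promote→Q0. Q0=[P1] Q1=[P2,P3,P4,P5] Q2=[]
t=26-27: P1@Q0 runs 1, rem=0, completes. Q0=[] Q1=[P2,P3,P4,P5] Q2=[]
t=27-33: P2@Q1 runs 6, rem=1, quantum used, demote→Q2. Q0=[] Q1=[P3,P4,P5] Q2=[P2]
t=33-39: P3@Q1 runs 6, rem=1, quantum used, demote→Q2. Q0=[] Q1=[P4,P5] Q2=[P2,P3]
t=39-42: P4@Q1 runs 3, rem=0, completes. Q0=[] Q1=[P5] Q2=[P2,P3]
t=42-45: P5@Q1 runs 3, rem=0, completes. Q0=[] Q1=[] Q2=[P2,P3]
t=45-46: P2@Q2 runs 1, rem=0, completes. Q0=[] Q1=[] Q2=[P3]
t=46-47: P3@Q2 runs 1, rem=0, completes. Q0=[] Q1=[] Q2=[]

Answer: P1,P4,P5,P2,P3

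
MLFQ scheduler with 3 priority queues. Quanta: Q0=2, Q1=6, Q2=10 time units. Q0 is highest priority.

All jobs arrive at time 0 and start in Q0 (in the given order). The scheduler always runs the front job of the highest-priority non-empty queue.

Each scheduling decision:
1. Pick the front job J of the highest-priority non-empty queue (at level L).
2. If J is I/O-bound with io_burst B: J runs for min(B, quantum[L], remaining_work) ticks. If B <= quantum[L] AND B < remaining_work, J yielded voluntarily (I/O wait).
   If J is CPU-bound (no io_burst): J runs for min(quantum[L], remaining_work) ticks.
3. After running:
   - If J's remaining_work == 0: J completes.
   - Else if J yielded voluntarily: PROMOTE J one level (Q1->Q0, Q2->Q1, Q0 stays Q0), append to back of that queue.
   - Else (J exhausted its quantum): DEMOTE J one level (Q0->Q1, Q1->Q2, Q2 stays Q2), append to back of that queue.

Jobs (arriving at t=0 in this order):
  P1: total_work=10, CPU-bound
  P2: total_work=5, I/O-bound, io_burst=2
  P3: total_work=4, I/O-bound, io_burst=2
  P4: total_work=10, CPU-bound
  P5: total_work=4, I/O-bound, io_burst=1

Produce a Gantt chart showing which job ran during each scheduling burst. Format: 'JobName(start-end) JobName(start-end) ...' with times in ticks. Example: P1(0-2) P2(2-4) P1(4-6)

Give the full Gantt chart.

Answer: P1(0-2) P2(2-4) P3(4-6) P4(6-8) P5(8-9) P2(9-11) P3(11-13) P5(13-14) P2(14-15) P5(15-16) P5(16-17) P1(17-23) P4(23-29) P1(29-31) P4(31-33)

Derivation:
t=0-2: P1@Q0 runs 2, rem=8, quantum used, demote→Q1. Q0=[P2,P3,P4,P5] Q1=[P1] Q2=[]
t=2-4: P2@Q0 runs 2, rem=3, I/O yield, promote→Q0. Q0=[P3,P4,P5,P2] Q1=[P1] Q2=[]
t=4-6: P3@Q0 runs 2, rem=2, I/O yield, promote→Q0. Q0=[P4,P5,P2,P3] Q1=[P1] Q2=[]
t=6-8: P4@Q0 runs 2, rem=8, quantum used, demote→Q1. Q0=[P5,P2,P3] Q1=[P1,P4] Q2=[]
t=8-9: P5@Q0 runs 1, rem=3, I/O yield, promote→Q0. Q0=[P2,P3,P5] Q1=[P1,P4] Q2=[]
t=9-11: P2@Q0 runs 2, rem=1, I/O yield, promote→Q0. Q0=[P3,P5,P2] Q1=[P1,P4] Q2=[]
t=11-13: P3@Q0 runs 2, rem=0, completes. Q0=[P5,P2] Q1=[P1,P4] Q2=[]
t=13-14: P5@Q0 runs 1, rem=2, I/O yield, promote→Q0. Q0=[P2,P5] Q1=[P1,P4] Q2=[]
t=14-15: P2@Q0 runs 1, rem=0, completes. Q0=[P5] Q1=[P1,P4] Q2=[]
t=15-16: P5@Q0 runs 1, rem=1, I/O yield, promote→Q0. Q0=[P5] Q1=[P1,P4] Q2=[]
t=16-17: P5@Q0 runs 1, rem=0, completes. Q0=[] Q1=[P1,P4] Q2=[]
t=17-23: P1@Q1 runs 6, rem=2, quantum used, demote→Q2. Q0=[] Q1=[P4] Q2=[P1]
t=23-29: P4@Q1 runs 6, rem=2, quantum used, demote→Q2. Q0=[] Q1=[] Q2=[P1,P4]
t=29-31: P1@Q2 runs 2, rem=0, completes. Q0=[] Q1=[] Q2=[P4]
t=31-33: P4@Q2 runs 2, rem=0, completes. Q0=[] Q1=[] Q2=[]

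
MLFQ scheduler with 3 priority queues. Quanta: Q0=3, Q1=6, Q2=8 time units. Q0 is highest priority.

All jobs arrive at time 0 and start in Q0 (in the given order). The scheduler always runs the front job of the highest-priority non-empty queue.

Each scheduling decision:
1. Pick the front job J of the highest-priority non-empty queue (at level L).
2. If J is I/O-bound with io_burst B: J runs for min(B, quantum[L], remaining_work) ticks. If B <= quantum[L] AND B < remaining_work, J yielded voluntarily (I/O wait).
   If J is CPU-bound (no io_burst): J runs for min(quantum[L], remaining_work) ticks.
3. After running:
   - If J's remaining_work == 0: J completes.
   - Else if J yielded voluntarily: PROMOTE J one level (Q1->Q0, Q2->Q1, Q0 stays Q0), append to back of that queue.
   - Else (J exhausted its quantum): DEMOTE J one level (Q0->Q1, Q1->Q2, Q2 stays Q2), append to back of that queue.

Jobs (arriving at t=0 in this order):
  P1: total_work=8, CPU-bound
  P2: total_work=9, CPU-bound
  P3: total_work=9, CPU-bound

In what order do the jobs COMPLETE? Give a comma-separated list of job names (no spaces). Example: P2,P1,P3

t=0-3: P1@Q0 runs 3, rem=5, quantum used, demote→Q1. Q0=[P2,P3] Q1=[P1] Q2=[]
t=3-6: P2@Q0 runs 3, rem=6, quantum used, demote→Q1. Q0=[P3] Q1=[P1,P2] Q2=[]
t=6-9: P3@Q0 runs 3, rem=6, quantum used, demote→Q1. Q0=[] Q1=[P1,P2,P3] Q2=[]
t=9-14: P1@Q1 runs 5, rem=0, completes. Q0=[] Q1=[P2,P3] Q2=[]
t=14-20: P2@Q1 runs 6, rem=0, completes. Q0=[] Q1=[P3] Q2=[]
t=20-26: P3@Q1 runs 6, rem=0, completes. Q0=[] Q1=[] Q2=[]

Answer: P1,P2,P3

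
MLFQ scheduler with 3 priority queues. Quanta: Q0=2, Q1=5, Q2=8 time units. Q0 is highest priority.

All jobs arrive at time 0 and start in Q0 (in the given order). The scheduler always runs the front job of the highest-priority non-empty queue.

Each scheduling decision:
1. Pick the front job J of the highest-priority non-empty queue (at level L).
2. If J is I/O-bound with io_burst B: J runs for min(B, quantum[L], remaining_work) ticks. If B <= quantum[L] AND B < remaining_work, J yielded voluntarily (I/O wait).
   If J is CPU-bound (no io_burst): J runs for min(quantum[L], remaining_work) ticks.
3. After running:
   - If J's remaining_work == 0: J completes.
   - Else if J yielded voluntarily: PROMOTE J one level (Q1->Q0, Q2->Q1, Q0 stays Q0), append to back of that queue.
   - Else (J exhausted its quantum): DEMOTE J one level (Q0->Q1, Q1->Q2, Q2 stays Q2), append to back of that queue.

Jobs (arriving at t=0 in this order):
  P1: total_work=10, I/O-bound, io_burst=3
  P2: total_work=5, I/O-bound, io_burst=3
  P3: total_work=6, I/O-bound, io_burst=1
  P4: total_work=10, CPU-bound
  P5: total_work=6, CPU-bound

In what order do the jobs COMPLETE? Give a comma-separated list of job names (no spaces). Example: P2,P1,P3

Answer: P3,P2,P5,P1,P4

Derivation:
t=0-2: P1@Q0 runs 2, rem=8, quantum used, demote→Q1. Q0=[P2,P3,P4,P5] Q1=[P1] Q2=[]
t=2-4: P2@Q0 runs 2, rem=3, quantum used, demote→Q1. Q0=[P3,P4,P5] Q1=[P1,P2] Q2=[]
t=4-5: P3@Q0 runs 1, rem=5, I/O yield, promote→Q0. Q0=[P4,P5,P3] Q1=[P1,P2] Q2=[]
t=5-7: P4@Q0 runs 2, rem=8, quantum used, demote→Q1. Q0=[P5,P3] Q1=[P1,P2,P4] Q2=[]
t=7-9: P5@Q0 runs 2, rem=4, quantum used, demote→Q1. Q0=[P3] Q1=[P1,P2,P4,P5] Q2=[]
t=9-10: P3@Q0 runs 1, rem=4, I/O yield, promote→Q0. Q0=[P3] Q1=[P1,P2,P4,P5] Q2=[]
t=10-11: P3@Q0 runs 1, rem=3, I/O yield, promote→Q0. Q0=[P3] Q1=[P1,P2,P4,P5] Q2=[]
t=11-12: P3@Q0 runs 1, rem=2, I/O yield, promote→Q0. Q0=[P3] Q1=[P1,P2,P4,P5] Q2=[]
t=12-13: P3@Q0 runs 1, rem=1, I/O yield, promote→Q0. Q0=[P3] Q1=[P1,P2,P4,P5] Q2=[]
t=13-14: P3@Q0 runs 1, rem=0, completes. Q0=[] Q1=[P1,P2,P4,P5] Q2=[]
t=14-17: P1@Q1 runs 3, rem=5, I/O yield, promote→Q0. Q0=[P1] Q1=[P2,P4,P5] Q2=[]
t=17-19: P1@Q0 runs 2, rem=3, quantum used, demote→Q1. Q0=[] Q1=[P2,P4,P5,P1] Q2=[]
t=19-22: P2@Q1 runs 3, rem=0, completes. Q0=[] Q1=[P4,P5,P1] Q2=[]
t=22-27: P4@Q1 runs 5, rem=3, quantum used, demote→Q2. Q0=[] Q1=[P5,P1] Q2=[P4]
t=27-31: P5@Q1 runs 4, rem=0, completes. Q0=[] Q1=[P1] Q2=[P4]
t=31-34: P1@Q1 runs 3, rem=0, completes. Q0=[] Q1=[] Q2=[P4]
t=34-37: P4@Q2 runs 3, rem=0, completes. Q0=[] Q1=[] Q2=[]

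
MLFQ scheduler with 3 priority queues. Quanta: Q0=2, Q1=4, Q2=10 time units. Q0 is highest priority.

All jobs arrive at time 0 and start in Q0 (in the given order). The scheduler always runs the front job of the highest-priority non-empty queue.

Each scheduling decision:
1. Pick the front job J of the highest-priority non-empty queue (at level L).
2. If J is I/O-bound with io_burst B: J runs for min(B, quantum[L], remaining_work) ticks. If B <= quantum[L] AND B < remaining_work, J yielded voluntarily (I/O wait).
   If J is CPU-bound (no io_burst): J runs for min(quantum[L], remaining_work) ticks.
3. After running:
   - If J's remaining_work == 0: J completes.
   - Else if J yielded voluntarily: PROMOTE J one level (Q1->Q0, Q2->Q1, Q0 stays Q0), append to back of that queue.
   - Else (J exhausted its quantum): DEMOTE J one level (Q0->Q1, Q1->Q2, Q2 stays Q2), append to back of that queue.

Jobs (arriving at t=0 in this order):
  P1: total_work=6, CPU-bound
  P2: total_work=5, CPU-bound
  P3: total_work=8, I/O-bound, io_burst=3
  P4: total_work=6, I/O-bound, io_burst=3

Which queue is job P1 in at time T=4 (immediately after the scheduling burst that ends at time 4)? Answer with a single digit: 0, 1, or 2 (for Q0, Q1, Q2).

t=0-2: P1@Q0 runs 2, rem=4, quantum used, demote→Q1. Q0=[P2,P3,P4] Q1=[P1] Q2=[]
t=2-4: P2@Q0 runs 2, rem=3, quantum used, demote→Q1. Q0=[P3,P4] Q1=[P1,P2] Q2=[]
t=4-6: P3@Q0 runs 2, rem=6, quantum used, demote→Q1. Q0=[P4] Q1=[P1,P2,P3] Q2=[]
t=6-8: P4@Q0 runs 2, rem=4, quantum used, demote→Q1. Q0=[] Q1=[P1,P2,P3,P4] Q2=[]
t=8-12: P1@Q1 runs 4, rem=0, completes. Q0=[] Q1=[P2,P3,P4] Q2=[]
t=12-15: P2@Q1 runs 3, rem=0, completes. Q0=[] Q1=[P3,P4] Q2=[]
t=15-18: P3@Q1 runs 3, rem=3, I/O yield, promote→Q0. Q0=[P3] Q1=[P4] Q2=[]
t=18-20: P3@Q0 runs 2, rem=1, quantum used, demote→Q1. Q0=[] Q1=[P4,P3] Q2=[]
t=20-23: P4@Q1 runs 3, rem=1, I/O yield, promote→Q0. Q0=[P4] Q1=[P3] Q2=[]
t=23-24: P4@Q0 runs 1, rem=0, completes. Q0=[] Q1=[P3] Q2=[]
t=24-25: P3@Q1 runs 1, rem=0, completes. Q0=[] Q1=[] Q2=[]

Answer: 1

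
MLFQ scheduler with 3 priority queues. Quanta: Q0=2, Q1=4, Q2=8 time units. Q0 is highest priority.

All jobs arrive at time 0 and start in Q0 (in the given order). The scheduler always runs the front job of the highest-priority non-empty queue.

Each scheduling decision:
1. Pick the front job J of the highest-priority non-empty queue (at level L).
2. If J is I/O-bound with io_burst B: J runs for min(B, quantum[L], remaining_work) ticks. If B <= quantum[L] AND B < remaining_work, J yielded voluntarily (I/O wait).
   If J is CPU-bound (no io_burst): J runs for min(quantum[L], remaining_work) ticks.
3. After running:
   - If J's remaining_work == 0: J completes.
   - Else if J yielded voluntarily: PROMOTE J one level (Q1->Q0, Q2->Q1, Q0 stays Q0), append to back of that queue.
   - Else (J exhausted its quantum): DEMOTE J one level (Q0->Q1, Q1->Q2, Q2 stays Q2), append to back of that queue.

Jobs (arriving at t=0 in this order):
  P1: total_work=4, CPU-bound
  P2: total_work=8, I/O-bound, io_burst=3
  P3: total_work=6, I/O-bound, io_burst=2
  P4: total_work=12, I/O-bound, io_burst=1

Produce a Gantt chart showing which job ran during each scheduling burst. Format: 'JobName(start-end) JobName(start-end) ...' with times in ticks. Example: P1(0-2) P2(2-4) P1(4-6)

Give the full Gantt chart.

t=0-2: P1@Q0 runs 2, rem=2, quantum used, demote→Q1. Q0=[P2,P3,P4] Q1=[P1] Q2=[]
t=2-4: P2@Q0 runs 2, rem=6, quantum used, demote→Q1. Q0=[P3,P4] Q1=[P1,P2] Q2=[]
t=4-6: P3@Q0 runs 2, rem=4, I/O yield, promote→Q0. Q0=[P4,P3] Q1=[P1,P2] Q2=[]
t=6-7: P4@Q0 runs 1, rem=11, I/O yield, promote→Q0. Q0=[P3,P4] Q1=[P1,P2] Q2=[]
t=7-9: P3@Q0 runs 2, rem=2, I/O yield, promote→Q0. Q0=[P4,P3] Q1=[P1,P2] Q2=[]
t=9-10: P4@Q0 runs 1, rem=10, I/O yield, promote→Q0. Q0=[P3,P4] Q1=[P1,P2] Q2=[]
t=10-12: P3@Q0 runs 2, rem=0, completes. Q0=[P4] Q1=[P1,P2] Q2=[]
t=12-13: P4@Q0 runs 1, rem=9, I/O yield, promote→Q0. Q0=[P4] Q1=[P1,P2] Q2=[]
t=13-14: P4@Q0 runs 1, rem=8, I/O yield, promote→Q0. Q0=[P4] Q1=[P1,P2] Q2=[]
t=14-15: P4@Q0 runs 1, rem=7, I/O yield, promote→Q0. Q0=[P4] Q1=[P1,P2] Q2=[]
t=15-16: P4@Q0 runs 1, rem=6, I/O yield, promote→Q0. Q0=[P4] Q1=[P1,P2] Q2=[]
t=16-17: P4@Q0 runs 1, rem=5, I/O yield, promote→Q0. Q0=[P4] Q1=[P1,P2] Q2=[]
t=17-18: P4@Q0 runs 1, rem=4, I/O yield, promote→Q0. Q0=[P4] Q1=[P1,P2] Q2=[]
t=18-19: P4@Q0 runs 1, rem=3, I/O yield, promote→Q0. Q0=[P4] Q1=[P1,P2] Q2=[]
t=19-20: P4@Q0 runs 1, rem=2, I/O yield, promote→Q0. Q0=[P4] Q1=[P1,P2] Q2=[]
t=20-21: P4@Q0 runs 1, rem=1, I/O yield, promote→Q0. Q0=[P4] Q1=[P1,P2] Q2=[]
t=21-22: P4@Q0 runs 1, rem=0, completes. Q0=[] Q1=[P1,P2] Q2=[]
t=22-24: P1@Q1 runs 2, rem=0, completes. Q0=[] Q1=[P2] Q2=[]
t=24-27: P2@Q1 runs 3, rem=3, I/O yield, promote→Q0. Q0=[P2] Q1=[] Q2=[]
t=27-29: P2@Q0 runs 2, rem=1, quantum used, demote→Q1. Q0=[] Q1=[P2] Q2=[]
t=29-30: P2@Q1 runs 1, rem=0, completes. Q0=[] Q1=[] Q2=[]

Answer: P1(0-2) P2(2-4) P3(4-6) P4(6-7) P3(7-9) P4(9-10) P3(10-12) P4(12-13) P4(13-14) P4(14-15) P4(15-16) P4(16-17) P4(17-18) P4(18-19) P4(19-20) P4(20-21) P4(21-22) P1(22-24) P2(24-27) P2(27-29) P2(29-30)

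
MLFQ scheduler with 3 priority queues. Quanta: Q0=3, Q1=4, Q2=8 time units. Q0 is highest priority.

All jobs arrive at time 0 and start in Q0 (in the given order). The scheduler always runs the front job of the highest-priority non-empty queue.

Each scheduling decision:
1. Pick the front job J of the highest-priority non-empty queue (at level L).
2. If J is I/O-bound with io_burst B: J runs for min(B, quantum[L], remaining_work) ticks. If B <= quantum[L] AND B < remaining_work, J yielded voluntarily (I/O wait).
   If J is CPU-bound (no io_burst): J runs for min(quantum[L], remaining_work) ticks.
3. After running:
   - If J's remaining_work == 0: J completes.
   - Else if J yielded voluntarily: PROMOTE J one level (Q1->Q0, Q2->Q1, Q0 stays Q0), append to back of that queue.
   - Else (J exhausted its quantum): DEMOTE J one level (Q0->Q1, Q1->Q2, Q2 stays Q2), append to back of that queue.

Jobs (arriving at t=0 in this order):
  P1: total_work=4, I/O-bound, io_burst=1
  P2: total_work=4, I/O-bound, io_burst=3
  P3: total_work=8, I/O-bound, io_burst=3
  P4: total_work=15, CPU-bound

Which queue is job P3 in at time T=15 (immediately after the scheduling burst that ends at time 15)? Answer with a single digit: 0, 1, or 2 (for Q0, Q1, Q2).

t=0-1: P1@Q0 runs 1, rem=3, I/O yield, promote→Q0. Q0=[P2,P3,P4,P1] Q1=[] Q2=[]
t=1-4: P2@Q0 runs 3, rem=1, I/O yield, promote→Q0. Q0=[P3,P4,P1,P2] Q1=[] Q2=[]
t=4-7: P3@Q0 runs 3, rem=5, I/O yield, promote→Q0. Q0=[P4,P1,P2,P3] Q1=[] Q2=[]
t=7-10: P4@Q0 runs 3, rem=12, quantum used, demote→Q1. Q0=[P1,P2,P3] Q1=[P4] Q2=[]
t=10-11: P1@Q0 runs 1, rem=2, I/O yield, promote→Q0. Q0=[P2,P3,P1] Q1=[P4] Q2=[]
t=11-12: P2@Q0 runs 1, rem=0, completes. Q0=[P3,P1] Q1=[P4] Q2=[]
t=12-15: P3@Q0 runs 3, rem=2, I/O yield, promote→Q0. Q0=[P1,P3] Q1=[P4] Q2=[]
t=15-16: P1@Q0 runs 1, rem=1, I/O yield, promote→Q0. Q0=[P3,P1] Q1=[P4] Q2=[]
t=16-18: P3@Q0 runs 2, rem=0, completes. Q0=[P1] Q1=[P4] Q2=[]
t=18-19: P1@Q0 runs 1, rem=0, completes. Q0=[] Q1=[P4] Q2=[]
t=19-23: P4@Q1 runs 4, rem=8, quantum used, demote→Q2. Q0=[] Q1=[] Q2=[P4]
t=23-31: P4@Q2 runs 8, rem=0, completes. Q0=[] Q1=[] Q2=[]

Answer: 0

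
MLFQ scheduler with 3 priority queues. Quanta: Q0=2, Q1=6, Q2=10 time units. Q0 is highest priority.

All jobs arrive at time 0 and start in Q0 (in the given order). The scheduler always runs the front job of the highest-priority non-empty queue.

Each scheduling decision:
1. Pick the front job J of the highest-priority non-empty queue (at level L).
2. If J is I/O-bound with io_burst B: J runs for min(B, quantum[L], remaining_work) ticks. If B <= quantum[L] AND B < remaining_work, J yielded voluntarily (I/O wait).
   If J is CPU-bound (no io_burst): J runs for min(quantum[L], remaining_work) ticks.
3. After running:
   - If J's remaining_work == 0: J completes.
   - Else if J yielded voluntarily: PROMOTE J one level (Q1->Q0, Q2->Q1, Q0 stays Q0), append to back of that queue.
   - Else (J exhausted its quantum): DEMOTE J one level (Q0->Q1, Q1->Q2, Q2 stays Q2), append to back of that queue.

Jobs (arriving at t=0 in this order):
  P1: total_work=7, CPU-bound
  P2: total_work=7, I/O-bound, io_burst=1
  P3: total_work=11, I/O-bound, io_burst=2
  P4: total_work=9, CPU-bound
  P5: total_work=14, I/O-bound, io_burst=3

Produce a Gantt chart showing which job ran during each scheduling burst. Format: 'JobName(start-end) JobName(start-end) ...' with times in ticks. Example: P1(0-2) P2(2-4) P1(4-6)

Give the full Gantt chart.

t=0-2: P1@Q0 runs 2, rem=5, quantum used, demote→Q1. Q0=[P2,P3,P4,P5] Q1=[P1] Q2=[]
t=2-3: P2@Q0 runs 1, rem=6, I/O yield, promote→Q0. Q0=[P3,P4,P5,P2] Q1=[P1] Q2=[]
t=3-5: P3@Q0 runs 2, rem=9, I/O yield, promote→Q0. Q0=[P4,P5,P2,P3] Q1=[P1] Q2=[]
t=5-7: P4@Q0 runs 2, rem=7, quantum used, demote→Q1. Q0=[P5,P2,P3] Q1=[P1,P4] Q2=[]
t=7-9: P5@Q0 runs 2, rem=12, quantum used, demote→Q1. Q0=[P2,P3] Q1=[P1,P4,P5] Q2=[]
t=9-10: P2@Q0 runs 1, rem=5, I/O yield, promote→Q0. Q0=[P3,P2] Q1=[P1,P4,P5] Q2=[]
t=10-12: P3@Q0 runs 2, rem=7, I/O yield, promote→Q0. Q0=[P2,P3] Q1=[P1,P4,P5] Q2=[]
t=12-13: P2@Q0 runs 1, rem=4, I/O yield, promote→Q0. Q0=[P3,P2] Q1=[P1,P4,P5] Q2=[]
t=13-15: P3@Q0 runs 2, rem=5, I/O yield, promote→Q0. Q0=[P2,P3] Q1=[P1,P4,P5] Q2=[]
t=15-16: P2@Q0 runs 1, rem=3, I/O yield, promote→Q0. Q0=[P3,P2] Q1=[P1,P4,P5] Q2=[]
t=16-18: P3@Q0 runs 2, rem=3, I/O yield, promote→Q0. Q0=[P2,P3] Q1=[P1,P4,P5] Q2=[]
t=18-19: P2@Q0 runs 1, rem=2, I/O yield, promote→Q0. Q0=[P3,P2] Q1=[P1,P4,P5] Q2=[]
t=19-21: P3@Q0 runs 2, rem=1, I/O yield, promote→Q0. Q0=[P2,P3] Q1=[P1,P4,P5] Q2=[]
t=21-22: P2@Q0 runs 1, rem=1, I/O yield, promote→Q0. Q0=[P3,P2] Q1=[P1,P4,P5] Q2=[]
t=22-23: P3@Q0 runs 1, rem=0, completes. Q0=[P2] Q1=[P1,P4,P5] Q2=[]
t=23-24: P2@Q0 runs 1, rem=0, completes. Q0=[] Q1=[P1,P4,P5] Q2=[]
t=24-29: P1@Q1 runs 5, rem=0, completes. Q0=[] Q1=[P4,P5] Q2=[]
t=29-35: P4@Q1 runs 6, rem=1, quantum used, demote→Q2. Q0=[] Q1=[P5] Q2=[P4]
t=35-38: P5@Q1 runs 3, rem=9, I/O yield, promote→Q0. Q0=[P5] Q1=[] Q2=[P4]
t=38-40: P5@Q0 runs 2, rem=7, quantum used, demote→Q1. Q0=[] Q1=[P5] Q2=[P4]
t=40-43: P5@Q1 runs 3, rem=4, I/O yield, promote→Q0. Q0=[P5] Q1=[] Q2=[P4]
t=43-45: P5@Q0 runs 2, rem=2, quantum used, demote→Q1. Q0=[] Q1=[P5] Q2=[P4]
t=45-47: P5@Q1 runs 2, rem=0, completes. Q0=[] Q1=[] Q2=[P4]
t=47-48: P4@Q2 runs 1, rem=0, completes. Q0=[] Q1=[] Q2=[]

Answer: P1(0-2) P2(2-3) P3(3-5) P4(5-7) P5(7-9) P2(9-10) P3(10-12) P2(12-13) P3(13-15) P2(15-16) P3(16-18) P2(18-19) P3(19-21) P2(21-22) P3(22-23) P2(23-24) P1(24-29) P4(29-35) P5(35-38) P5(38-40) P5(40-43) P5(43-45) P5(45-47) P4(47-48)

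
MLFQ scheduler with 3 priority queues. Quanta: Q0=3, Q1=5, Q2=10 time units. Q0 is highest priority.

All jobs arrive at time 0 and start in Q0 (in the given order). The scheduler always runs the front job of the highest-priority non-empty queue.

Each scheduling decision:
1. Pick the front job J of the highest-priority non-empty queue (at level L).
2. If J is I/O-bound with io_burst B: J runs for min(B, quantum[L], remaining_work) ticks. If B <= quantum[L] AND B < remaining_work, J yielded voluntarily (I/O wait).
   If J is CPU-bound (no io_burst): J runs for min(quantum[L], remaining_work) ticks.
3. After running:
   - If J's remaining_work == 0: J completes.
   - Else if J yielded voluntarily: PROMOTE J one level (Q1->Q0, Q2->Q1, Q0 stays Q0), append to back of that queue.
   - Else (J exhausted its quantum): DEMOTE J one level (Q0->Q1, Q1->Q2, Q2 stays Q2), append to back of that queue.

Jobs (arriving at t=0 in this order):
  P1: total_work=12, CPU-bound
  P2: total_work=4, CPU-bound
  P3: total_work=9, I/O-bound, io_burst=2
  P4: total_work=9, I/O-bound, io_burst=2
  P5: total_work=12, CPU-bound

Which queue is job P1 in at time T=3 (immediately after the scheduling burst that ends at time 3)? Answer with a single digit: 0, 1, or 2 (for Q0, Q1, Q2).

Answer: 1

Derivation:
t=0-3: P1@Q0 runs 3, rem=9, quantum used, demote→Q1. Q0=[P2,P3,P4,P5] Q1=[P1] Q2=[]
t=3-6: P2@Q0 runs 3, rem=1, quantum used, demote→Q1. Q0=[P3,P4,P5] Q1=[P1,P2] Q2=[]
t=6-8: P3@Q0 runs 2, rem=7, I/O yield, promote→Q0. Q0=[P4,P5,P3] Q1=[P1,P2] Q2=[]
t=8-10: P4@Q0 runs 2, rem=7, I/O yield, promote→Q0. Q0=[P5,P3,P4] Q1=[P1,P2] Q2=[]
t=10-13: P5@Q0 runs 3, rem=9, quantum used, demote→Q1. Q0=[P3,P4] Q1=[P1,P2,P5] Q2=[]
t=13-15: P3@Q0 runs 2, rem=5, I/O yield, promote→Q0. Q0=[P4,P3] Q1=[P1,P2,P5] Q2=[]
t=15-17: P4@Q0 runs 2, rem=5, I/O yield, promote→Q0. Q0=[P3,P4] Q1=[P1,P2,P5] Q2=[]
t=17-19: P3@Q0 runs 2, rem=3, I/O yield, promote→Q0. Q0=[P4,P3] Q1=[P1,P2,P5] Q2=[]
t=19-21: P4@Q0 runs 2, rem=3, I/O yield, promote→Q0. Q0=[P3,P4] Q1=[P1,P2,P5] Q2=[]
t=21-23: P3@Q0 runs 2, rem=1, I/O yield, promote→Q0. Q0=[P4,P3] Q1=[P1,P2,P5] Q2=[]
t=23-25: P4@Q0 runs 2, rem=1, I/O yield, promote→Q0. Q0=[P3,P4] Q1=[P1,P2,P5] Q2=[]
t=25-26: P3@Q0 runs 1, rem=0, completes. Q0=[P4] Q1=[P1,P2,P5] Q2=[]
t=26-27: P4@Q0 runs 1, rem=0, completes. Q0=[] Q1=[P1,P2,P5] Q2=[]
t=27-32: P1@Q1 runs 5, rem=4, quantum used, demote→Q2. Q0=[] Q1=[P2,P5] Q2=[P1]
t=32-33: P2@Q1 runs 1, rem=0, completes. Q0=[] Q1=[P5] Q2=[P1]
t=33-38: P5@Q1 runs 5, rem=4, quantum used, demote→Q2. Q0=[] Q1=[] Q2=[P1,P5]
t=38-42: P1@Q2 runs 4, rem=0, completes. Q0=[] Q1=[] Q2=[P5]
t=42-46: P5@Q2 runs 4, rem=0, completes. Q0=[] Q1=[] Q2=[]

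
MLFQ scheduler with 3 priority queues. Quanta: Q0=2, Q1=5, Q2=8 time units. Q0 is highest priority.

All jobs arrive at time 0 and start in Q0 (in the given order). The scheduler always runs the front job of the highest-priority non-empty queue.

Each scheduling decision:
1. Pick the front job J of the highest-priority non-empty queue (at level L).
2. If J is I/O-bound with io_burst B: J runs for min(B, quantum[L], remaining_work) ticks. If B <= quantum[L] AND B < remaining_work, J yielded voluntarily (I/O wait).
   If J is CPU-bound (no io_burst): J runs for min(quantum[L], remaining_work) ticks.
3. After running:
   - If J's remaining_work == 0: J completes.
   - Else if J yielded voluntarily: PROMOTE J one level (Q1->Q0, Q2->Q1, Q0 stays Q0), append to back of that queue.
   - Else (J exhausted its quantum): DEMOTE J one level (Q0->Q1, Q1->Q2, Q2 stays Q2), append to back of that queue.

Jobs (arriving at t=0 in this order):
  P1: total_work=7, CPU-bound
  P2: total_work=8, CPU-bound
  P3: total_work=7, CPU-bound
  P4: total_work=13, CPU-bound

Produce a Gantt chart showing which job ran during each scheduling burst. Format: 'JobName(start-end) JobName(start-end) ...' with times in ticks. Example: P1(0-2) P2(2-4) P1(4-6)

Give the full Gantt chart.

Answer: P1(0-2) P2(2-4) P3(4-6) P4(6-8) P1(8-13) P2(13-18) P3(18-23) P4(23-28) P2(28-29) P4(29-35)

Derivation:
t=0-2: P1@Q0 runs 2, rem=5, quantum used, demote→Q1. Q0=[P2,P3,P4] Q1=[P1] Q2=[]
t=2-4: P2@Q0 runs 2, rem=6, quantum used, demote→Q1. Q0=[P3,P4] Q1=[P1,P2] Q2=[]
t=4-6: P3@Q0 runs 2, rem=5, quantum used, demote→Q1. Q0=[P4] Q1=[P1,P2,P3] Q2=[]
t=6-8: P4@Q0 runs 2, rem=11, quantum used, demote→Q1. Q0=[] Q1=[P1,P2,P3,P4] Q2=[]
t=8-13: P1@Q1 runs 5, rem=0, completes. Q0=[] Q1=[P2,P3,P4] Q2=[]
t=13-18: P2@Q1 runs 5, rem=1, quantum used, demote→Q2. Q0=[] Q1=[P3,P4] Q2=[P2]
t=18-23: P3@Q1 runs 5, rem=0, completes. Q0=[] Q1=[P4] Q2=[P2]
t=23-28: P4@Q1 runs 5, rem=6, quantum used, demote→Q2. Q0=[] Q1=[] Q2=[P2,P4]
t=28-29: P2@Q2 runs 1, rem=0, completes. Q0=[] Q1=[] Q2=[P4]
t=29-35: P4@Q2 runs 6, rem=0, completes. Q0=[] Q1=[] Q2=[]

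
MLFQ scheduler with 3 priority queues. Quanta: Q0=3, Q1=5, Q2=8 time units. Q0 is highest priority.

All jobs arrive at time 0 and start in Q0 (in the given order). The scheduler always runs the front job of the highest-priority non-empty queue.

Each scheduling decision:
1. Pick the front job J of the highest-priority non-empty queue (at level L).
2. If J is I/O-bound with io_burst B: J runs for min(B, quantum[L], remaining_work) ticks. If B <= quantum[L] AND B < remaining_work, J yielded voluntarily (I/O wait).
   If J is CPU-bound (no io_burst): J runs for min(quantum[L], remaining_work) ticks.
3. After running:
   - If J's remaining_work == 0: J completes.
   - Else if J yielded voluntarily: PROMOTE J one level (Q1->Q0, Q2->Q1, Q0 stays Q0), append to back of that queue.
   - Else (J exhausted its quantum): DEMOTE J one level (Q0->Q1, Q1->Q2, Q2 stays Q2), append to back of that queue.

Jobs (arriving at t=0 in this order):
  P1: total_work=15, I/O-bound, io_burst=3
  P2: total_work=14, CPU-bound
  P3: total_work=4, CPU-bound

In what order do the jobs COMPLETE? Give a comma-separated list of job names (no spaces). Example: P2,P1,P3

t=0-3: P1@Q0 runs 3, rem=12, I/O yield, promote→Q0. Q0=[P2,P3,P1] Q1=[] Q2=[]
t=3-6: P2@Q0 runs 3, rem=11, quantum used, demote→Q1. Q0=[P3,P1] Q1=[P2] Q2=[]
t=6-9: P3@Q0 runs 3, rem=1, quantum used, demote→Q1. Q0=[P1] Q1=[P2,P3] Q2=[]
t=9-12: P1@Q0 runs 3, rem=9, I/O yield, promote→Q0. Q0=[P1] Q1=[P2,P3] Q2=[]
t=12-15: P1@Q0 runs 3, rem=6, I/O yield, promote→Q0. Q0=[P1] Q1=[P2,P3] Q2=[]
t=15-18: P1@Q0 runs 3, rem=3, I/O yield, promote→Q0. Q0=[P1] Q1=[P2,P3] Q2=[]
t=18-21: P1@Q0 runs 3, rem=0, completes. Q0=[] Q1=[P2,P3] Q2=[]
t=21-26: P2@Q1 runs 5, rem=6, quantum used, demote→Q2. Q0=[] Q1=[P3] Q2=[P2]
t=26-27: P3@Q1 runs 1, rem=0, completes. Q0=[] Q1=[] Q2=[P2]
t=27-33: P2@Q2 runs 6, rem=0, completes. Q0=[] Q1=[] Q2=[]

Answer: P1,P3,P2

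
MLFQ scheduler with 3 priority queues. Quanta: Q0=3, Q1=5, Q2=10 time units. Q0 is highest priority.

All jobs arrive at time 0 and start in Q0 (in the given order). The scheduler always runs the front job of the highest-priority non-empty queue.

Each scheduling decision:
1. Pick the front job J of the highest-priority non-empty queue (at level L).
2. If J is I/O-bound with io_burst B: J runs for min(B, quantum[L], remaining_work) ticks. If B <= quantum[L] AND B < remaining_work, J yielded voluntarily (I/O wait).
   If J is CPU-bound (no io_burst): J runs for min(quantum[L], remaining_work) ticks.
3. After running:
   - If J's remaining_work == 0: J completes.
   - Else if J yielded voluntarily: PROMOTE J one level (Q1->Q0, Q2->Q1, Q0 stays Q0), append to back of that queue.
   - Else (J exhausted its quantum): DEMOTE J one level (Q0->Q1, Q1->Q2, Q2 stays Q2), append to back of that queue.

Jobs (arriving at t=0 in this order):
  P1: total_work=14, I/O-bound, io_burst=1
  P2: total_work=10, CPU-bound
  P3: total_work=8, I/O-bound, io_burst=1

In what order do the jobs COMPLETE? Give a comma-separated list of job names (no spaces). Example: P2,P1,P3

Answer: P3,P1,P2

Derivation:
t=0-1: P1@Q0 runs 1, rem=13, I/O yield, promote→Q0. Q0=[P2,P3,P1] Q1=[] Q2=[]
t=1-4: P2@Q0 runs 3, rem=7, quantum used, demote→Q1. Q0=[P3,P1] Q1=[P2] Q2=[]
t=4-5: P3@Q0 runs 1, rem=7, I/O yield, promote→Q0. Q0=[P1,P3] Q1=[P2] Q2=[]
t=5-6: P1@Q0 runs 1, rem=12, I/O yield, promote→Q0. Q0=[P3,P1] Q1=[P2] Q2=[]
t=6-7: P3@Q0 runs 1, rem=6, I/O yield, promote→Q0. Q0=[P1,P3] Q1=[P2] Q2=[]
t=7-8: P1@Q0 runs 1, rem=11, I/O yield, promote→Q0. Q0=[P3,P1] Q1=[P2] Q2=[]
t=8-9: P3@Q0 runs 1, rem=5, I/O yield, promote→Q0. Q0=[P1,P3] Q1=[P2] Q2=[]
t=9-10: P1@Q0 runs 1, rem=10, I/O yield, promote→Q0. Q0=[P3,P1] Q1=[P2] Q2=[]
t=10-11: P3@Q0 runs 1, rem=4, I/O yield, promote→Q0. Q0=[P1,P3] Q1=[P2] Q2=[]
t=11-12: P1@Q0 runs 1, rem=9, I/O yield, promote→Q0. Q0=[P3,P1] Q1=[P2] Q2=[]
t=12-13: P3@Q0 runs 1, rem=3, I/O yield, promote→Q0. Q0=[P1,P3] Q1=[P2] Q2=[]
t=13-14: P1@Q0 runs 1, rem=8, I/O yield, promote→Q0. Q0=[P3,P1] Q1=[P2] Q2=[]
t=14-15: P3@Q0 runs 1, rem=2, I/O yield, promote→Q0. Q0=[P1,P3] Q1=[P2] Q2=[]
t=15-16: P1@Q0 runs 1, rem=7, I/O yield, promote→Q0. Q0=[P3,P1] Q1=[P2] Q2=[]
t=16-17: P3@Q0 runs 1, rem=1, I/O yield, promote→Q0. Q0=[P1,P3] Q1=[P2] Q2=[]
t=17-18: P1@Q0 runs 1, rem=6, I/O yield, promote→Q0. Q0=[P3,P1] Q1=[P2] Q2=[]
t=18-19: P3@Q0 runs 1, rem=0, completes. Q0=[P1] Q1=[P2] Q2=[]
t=19-20: P1@Q0 runs 1, rem=5, I/O yield, promote→Q0. Q0=[P1] Q1=[P2] Q2=[]
t=20-21: P1@Q0 runs 1, rem=4, I/O yield, promote→Q0. Q0=[P1] Q1=[P2] Q2=[]
t=21-22: P1@Q0 runs 1, rem=3, I/O yield, promote→Q0. Q0=[P1] Q1=[P2] Q2=[]
t=22-23: P1@Q0 runs 1, rem=2, I/O yield, promote→Q0. Q0=[P1] Q1=[P2] Q2=[]
t=23-24: P1@Q0 runs 1, rem=1, I/O yield, promote→Q0. Q0=[P1] Q1=[P2] Q2=[]
t=24-25: P1@Q0 runs 1, rem=0, completes. Q0=[] Q1=[P2] Q2=[]
t=25-30: P2@Q1 runs 5, rem=2, quantum used, demote→Q2. Q0=[] Q1=[] Q2=[P2]
t=30-32: P2@Q2 runs 2, rem=0, completes. Q0=[] Q1=[] Q2=[]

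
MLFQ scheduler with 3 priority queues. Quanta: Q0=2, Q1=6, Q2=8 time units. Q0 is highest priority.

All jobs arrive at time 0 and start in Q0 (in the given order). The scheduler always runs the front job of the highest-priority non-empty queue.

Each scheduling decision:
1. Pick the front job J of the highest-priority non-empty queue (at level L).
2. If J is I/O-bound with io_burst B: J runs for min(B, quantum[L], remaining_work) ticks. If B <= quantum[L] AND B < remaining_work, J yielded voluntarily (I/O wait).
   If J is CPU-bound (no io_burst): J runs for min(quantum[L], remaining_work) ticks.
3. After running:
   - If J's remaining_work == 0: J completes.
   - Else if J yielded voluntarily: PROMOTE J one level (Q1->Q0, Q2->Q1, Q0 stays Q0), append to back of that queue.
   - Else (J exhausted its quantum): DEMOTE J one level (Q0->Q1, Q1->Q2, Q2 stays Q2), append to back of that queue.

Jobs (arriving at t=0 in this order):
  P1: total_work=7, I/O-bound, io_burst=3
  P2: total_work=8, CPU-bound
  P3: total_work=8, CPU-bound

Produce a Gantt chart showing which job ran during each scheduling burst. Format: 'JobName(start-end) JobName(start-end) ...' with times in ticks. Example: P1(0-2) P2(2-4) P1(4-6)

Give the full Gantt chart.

t=0-2: P1@Q0 runs 2, rem=5, quantum used, demote→Q1. Q0=[P2,P3] Q1=[P1] Q2=[]
t=2-4: P2@Q0 runs 2, rem=6, quantum used, demote→Q1. Q0=[P3] Q1=[P1,P2] Q2=[]
t=4-6: P3@Q0 runs 2, rem=6, quantum used, demote→Q1. Q0=[] Q1=[P1,P2,P3] Q2=[]
t=6-9: P1@Q1 runs 3, rem=2, I/O yield, promote→Q0. Q0=[P1] Q1=[P2,P3] Q2=[]
t=9-11: P1@Q0 runs 2, rem=0, completes. Q0=[] Q1=[P2,P3] Q2=[]
t=11-17: P2@Q1 runs 6, rem=0, completes. Q0=[] Q1=[P3] Q2=[]
t=17-23: P3@Q1 runs 6, rem=0, completes. Q0=[] Q1=[] Q2=[]

Answer: P1(0-2) P2(2-4) P3(4-6) P1(6-9) P1(9-11) P2(11-17) P3(17-23)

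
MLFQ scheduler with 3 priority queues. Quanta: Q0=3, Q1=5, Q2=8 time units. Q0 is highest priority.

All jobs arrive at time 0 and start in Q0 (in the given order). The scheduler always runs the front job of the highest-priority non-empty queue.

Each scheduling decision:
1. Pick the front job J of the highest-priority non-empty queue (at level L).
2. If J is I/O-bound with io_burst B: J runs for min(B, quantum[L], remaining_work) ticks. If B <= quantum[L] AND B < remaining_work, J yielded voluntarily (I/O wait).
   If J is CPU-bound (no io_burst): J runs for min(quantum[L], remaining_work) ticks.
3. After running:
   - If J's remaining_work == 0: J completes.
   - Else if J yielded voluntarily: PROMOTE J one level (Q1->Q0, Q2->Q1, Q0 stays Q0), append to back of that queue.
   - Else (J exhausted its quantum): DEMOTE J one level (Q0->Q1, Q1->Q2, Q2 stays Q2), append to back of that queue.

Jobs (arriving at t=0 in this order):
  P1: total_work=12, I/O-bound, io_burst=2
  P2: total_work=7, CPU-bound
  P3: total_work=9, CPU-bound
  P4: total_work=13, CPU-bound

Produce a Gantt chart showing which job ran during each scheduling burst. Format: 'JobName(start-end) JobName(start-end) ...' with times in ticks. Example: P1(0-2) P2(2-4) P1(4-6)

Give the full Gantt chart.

Answer: P1(0-2) P2(2-5) P3(5-8) P4(8-11) P1(11-13) P1(13-15) P1(15-17) P1(17-19) P1(19-21) P2(21-25) P3(25-30) P4(30-35) P3(35-36) P4(36-41)

Derivation:
t=0-2: P1@Q0 runs 2, rem=10, I/O yield, promote→Q0. Q0=[P2,P3,P4,P1] Q1=[] Q2=[]
t=2-5: P2@Q0 runs 3, rem=4, quantum used, demote→Q1. Q0=[P3,P4,P1] Q1=[P2] Q2=[]
t=5-8: P3@Q0 runs 3, rem=6, quantum used, demote→Q1. Q0=[P4,P1] Q1=[P2,P3] Q2=[]
t=8-11: P4@Q0 runs 3, rem=10, quantum used, demote→Q1. Q0=[P1] Q1=[P2,P3,P4] Q2=[]
t=11-13: P1@Q0 runs 2, rem=8, I/O yield, promote→Q0. Q0=[P1] Q1=[P2,P3,P4] Q2=[]
t=13-15: P1@Q0 runs 2, rem=6, I/O yield, promote→Q0. Q0=[P1] Q1=[P2,P3,P4] Q2=[]
t=15-17: P1@Q0 runs 2, rem=4, I/O yield, promote→Q0. Q0=[P1] Q1=[P2,P3,P4] Q2=[]
t=17-19: P1@Q0 runs 2, rem=2, I/O yield, promote→Q0. Q0=[P1] Q1=[P2,P3,P4] Q2=[]
t=19-21: P1@Q0 runs 2, rem=0, completes. Q0=[] Q1=[P2,P3,P4] Q2=[]
t=21-25: P2@Q1 runs 4, rem=0, completes. Q0=[] Q1=[P3,P4] Q2=[]
t=25-30: P3@Q1 runs 5, rem=1, quantum used, demote→Q2. Q0=[] Q1=[P4] Q2=[P3]
t=30-35: P4@Q1 runs 5, rem=5, quantum used, demote→Q2. Q0=[] Q1=[] Q2=[P3,P4]
t=35-36: P3@Q2 runs 1, rem=0, completes. Q0=[] Q1=[] Q2=[P4]
t=36-41: P4@Q2 runs 5, rem=0, completes. Q0=[] Q1=[] Q2=[]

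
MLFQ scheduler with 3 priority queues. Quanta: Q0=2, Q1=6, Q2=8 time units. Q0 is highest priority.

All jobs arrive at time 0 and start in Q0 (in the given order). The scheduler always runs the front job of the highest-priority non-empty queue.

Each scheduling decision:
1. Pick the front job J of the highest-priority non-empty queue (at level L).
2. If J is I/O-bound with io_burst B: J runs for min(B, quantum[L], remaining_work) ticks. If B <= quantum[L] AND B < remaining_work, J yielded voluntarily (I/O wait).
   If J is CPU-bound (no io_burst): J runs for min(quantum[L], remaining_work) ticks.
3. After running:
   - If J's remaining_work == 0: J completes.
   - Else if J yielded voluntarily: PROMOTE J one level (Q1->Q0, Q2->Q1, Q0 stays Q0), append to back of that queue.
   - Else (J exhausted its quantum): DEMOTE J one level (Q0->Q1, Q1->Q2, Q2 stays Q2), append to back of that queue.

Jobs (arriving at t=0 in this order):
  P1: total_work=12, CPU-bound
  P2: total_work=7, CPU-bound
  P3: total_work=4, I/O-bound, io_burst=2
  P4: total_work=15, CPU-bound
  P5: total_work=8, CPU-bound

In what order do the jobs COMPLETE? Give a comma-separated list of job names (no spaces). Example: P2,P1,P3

t=0-2: P1@Q0 runs 2, rem=10, quantum used, demote→Q1. Q0=[P2,P3,P4,P5] Q1=[P1] Q2=[]
t=2-4: P2@Q0 runs 2, rem=5, quantum used, demote→Q1. Q0=[P3,P4,P5] Q1=[P1,P2] Q2=[]
t=4-6: P3@Q0 runs 2, rem=2, I/O yield, promote→Q0. Q0=[P4,P5,P3] Q1=[P1,P2] Q2=[]
t=6-8: P4@Q0 runs 2, rem=13, quantum used, demote→Q1. Q0=[P5,P3] Q1=[P1,P2,P4] Q2=[]
t=8-10: P5@Q0 runs 2, rem=6, quantum used, demote→Q1. Q0=[P3] Q1=[P1,P2,P4,P5] Q2=[]
t=10-12: P3@Q0 runs 2, rem=0, completes. Q0=[] Q1=[P1,P2,P4,P5] Q2=[]
t=12-18: P1@Q1 runs 6, rem=4, quantum used, demote→Q2. Q0=[] Q1=[P2,P4,P5] Q2=[P1]
t=18-23: P2@Q1 runs 5, rem=0, completes. Q0=[] Q1=[P4,P5] Q2=[P1]
t=23-29: P4@Q1 runs 6, rem=7, quantum used, demote→Q2. Q0=[] Q1=[P5] Q2=[P1,P4]
t=29-35: P5@Q1 runs 6, rem=0, completes. Q0=[] Q1=[] Q2=[P1,P4]
t=35-39: P1@Q2 runs 4, rem=0, completes. Q0=[] Q1=[] Q2=[P4]
t=39-46: P4@Q2 runs 7, rem=0, completes. Q0=[] Q1=[] Q2=[]

Answer: P3,P2,P5,P1,P4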